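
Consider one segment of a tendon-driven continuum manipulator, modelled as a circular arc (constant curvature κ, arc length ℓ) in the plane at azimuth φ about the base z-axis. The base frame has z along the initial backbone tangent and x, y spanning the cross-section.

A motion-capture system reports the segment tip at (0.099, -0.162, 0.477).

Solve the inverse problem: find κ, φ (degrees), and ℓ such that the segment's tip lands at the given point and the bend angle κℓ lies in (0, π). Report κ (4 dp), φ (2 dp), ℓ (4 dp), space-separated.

1.4406 301.43 0.5259

ρ = √(x²+y²) = √(0.099² + -0.162²) = 0.18986
φ = atan2(y, x) mod 360° = atan2(-0.162, 0.099) = 301.4296°
|p|² = ρ² + z² = 0.18986² + 0.477² = 0.26357
κ = 2ρ / |p|² = 2×0.18986 / 0.26357 = 1.44062
θ = 2·atan2(ρ, z) = 2·atan2(0.18986, 0.477) = 0.75760 rad
ℓ = θ/κ = 0.75760/1.44062 = 0.52588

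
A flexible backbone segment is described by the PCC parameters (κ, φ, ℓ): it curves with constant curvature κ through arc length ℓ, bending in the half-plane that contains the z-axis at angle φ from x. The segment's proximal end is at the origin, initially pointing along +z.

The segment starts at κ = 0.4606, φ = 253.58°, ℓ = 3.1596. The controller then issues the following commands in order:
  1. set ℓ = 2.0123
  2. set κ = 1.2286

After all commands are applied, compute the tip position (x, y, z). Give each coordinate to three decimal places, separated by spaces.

initial: κ=0.4606, φ=253.58°, ℓ=3.1596
cmd 1: set ℓ=2.0123 → (κ,φ,ℓ)=(0.4606,253.58°,2.0123) → tip=(-0.2453,-0.8323,1.7363)
cmd 2: set κ=1.2286 → (κ,φ,ℓ)=(1.2286,253.58°,2.0123) → tip=(-0.4105,-1.3930,0.5050)

-0.411 -1.393 0.505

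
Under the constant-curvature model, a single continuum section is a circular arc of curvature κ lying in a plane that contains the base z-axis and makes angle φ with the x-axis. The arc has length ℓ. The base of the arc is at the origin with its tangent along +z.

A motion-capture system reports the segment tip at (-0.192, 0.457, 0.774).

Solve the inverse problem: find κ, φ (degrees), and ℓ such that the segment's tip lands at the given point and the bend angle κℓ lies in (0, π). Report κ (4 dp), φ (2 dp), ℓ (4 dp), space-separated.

ρ = √(x²+y²) = √(-0.192² + 0.457²) = 0.49569
φ = atan2(y, x) mod 360° = atan2(0.457, -0.192) = 112.7888°
|p|² = ρ² + z² = 0.49569² + 0.774² = 0.84479
κ = 2ρ / |p|² = 2×0.49569 / 0.84479 = 1.17353
θ = 2·atan2(ρ, z) = 2·atan2(0.49569, 0.774) = 1.13924 rad
ℓ = θ/κ = 1.13924/1.17353 = 0.97078

1.1735 112.79 0.9708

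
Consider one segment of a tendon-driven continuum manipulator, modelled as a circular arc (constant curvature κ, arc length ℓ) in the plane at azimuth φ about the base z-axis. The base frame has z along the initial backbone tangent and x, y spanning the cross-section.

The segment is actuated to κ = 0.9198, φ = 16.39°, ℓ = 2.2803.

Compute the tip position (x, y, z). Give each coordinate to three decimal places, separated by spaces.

1.567 0.461 0.940

θ = κ·ℓ = 0.9198 × 2.2803 = 2.09742 rad
ρ = (1 − cos θ)/κ = (1 − -0.50262)/0.9198 = 1.63363
z = sin θ / κ = 0.86451/0.9198 = 0.93989
x = ρ cos φ = 1.63363 × cos(16.39°) = 1.56725
y = ρ sin φ = 1.63363 × sin(16.39°) = 0.46097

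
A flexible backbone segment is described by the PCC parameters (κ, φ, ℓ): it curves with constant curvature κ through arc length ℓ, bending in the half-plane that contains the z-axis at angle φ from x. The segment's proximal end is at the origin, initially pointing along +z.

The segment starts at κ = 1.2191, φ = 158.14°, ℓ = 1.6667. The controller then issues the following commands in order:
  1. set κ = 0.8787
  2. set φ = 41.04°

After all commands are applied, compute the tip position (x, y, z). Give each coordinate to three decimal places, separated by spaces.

initial: κ=1.2191, φ=158.14°, ℓ=1.6667
cmd 1: set κ=0.8787 → (κ,φ,ℓ)=(0.8787,158.14°,1.6667) → tip=(-0.9442,0.3788,1.1316)
cmd 2: set φ=41.04° → (κ,φ,ℓ)=(0.8787,41.04°,1.6667) → tip=(0.7673,0.6680,1.1316)

0.767 0.668 1.132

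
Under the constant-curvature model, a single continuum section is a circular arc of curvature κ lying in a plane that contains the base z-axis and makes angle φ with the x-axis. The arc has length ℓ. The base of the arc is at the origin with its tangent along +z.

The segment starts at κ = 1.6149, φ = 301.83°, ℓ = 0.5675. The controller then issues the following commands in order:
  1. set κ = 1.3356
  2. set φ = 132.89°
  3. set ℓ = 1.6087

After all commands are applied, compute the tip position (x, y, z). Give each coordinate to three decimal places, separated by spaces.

initial: κ=1.6149, φ=301.83°, ℓ=0.5675
cmd 1: set κ=1.3356 → (κ,φ,ℓ)=(1.3356,301.83°,0.5675) → tip=(0.1081,-0.1741,0.5147)
cmd 2: set φ=132.89° → (κ,φ,ℓ)=(1.3356,132.89°,0.5675) → tip=(-0.1395,0.1502,0.5147)
cmd 3: set ℓ=1.6087 → (κ,φ,ℓ)=(1.3356,132.89°,1.6087) → tip=(-0.7879,0.8482,0.6272)

-0.788 0.848 0.627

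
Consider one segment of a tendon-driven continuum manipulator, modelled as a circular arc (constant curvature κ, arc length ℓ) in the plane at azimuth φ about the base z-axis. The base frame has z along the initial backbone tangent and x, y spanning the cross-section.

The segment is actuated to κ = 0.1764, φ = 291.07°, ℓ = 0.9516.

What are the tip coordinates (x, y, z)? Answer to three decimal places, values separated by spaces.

θ = κ·ℓ = 0.1764 × 0.9516 = 0.16786 rad
ρ = (1 − cos θ)/κ = (1 − 0.98594)/0.1764 = 0.07968
z = sin θ / κ = 0.16708/0.1764 = 0.94714
x = ρ cos φ = 0.07968 × cos(291.07°) = 0.02865
y = ρ sin φ = 0.07968 × sin(291.07°) = -0.07435

0.029 -0.074 0.947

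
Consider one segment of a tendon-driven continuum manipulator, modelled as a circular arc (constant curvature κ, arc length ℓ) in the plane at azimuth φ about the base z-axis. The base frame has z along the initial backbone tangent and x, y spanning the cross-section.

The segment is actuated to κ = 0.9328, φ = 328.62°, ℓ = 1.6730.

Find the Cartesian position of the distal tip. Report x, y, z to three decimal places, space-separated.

θ = κ·ℓ = 0.9328 × 1.6730 = 1.56057 rad
ρ = (1 − cos θ)/κ = (1 − 0.01022)/0.9328 = 1.06108
z = sin θ / κ = 0.99995/0.9328 = 1.07199
x = ρ cos φ = 1.06108 × cos(328.62°) = 0.90588
y = ρ sin φ = 1.06108 × sin(328.62°) = -0.55252

0.906 -0.553 1.072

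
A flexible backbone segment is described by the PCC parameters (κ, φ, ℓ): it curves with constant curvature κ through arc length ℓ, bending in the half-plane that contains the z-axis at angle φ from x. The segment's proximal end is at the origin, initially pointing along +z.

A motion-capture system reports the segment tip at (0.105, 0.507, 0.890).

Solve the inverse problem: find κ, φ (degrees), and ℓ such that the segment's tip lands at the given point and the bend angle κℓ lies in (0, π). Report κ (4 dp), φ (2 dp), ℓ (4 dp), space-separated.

ρ = √(x²+y²) = √(0.105² + 0.507²) = 0.51776
φ = atan2(y, x) mod 360° = atan2(0.507, 0.105) = 78.2994°
|p|² = ρ² + z² = 0.51776² + 0.890² = 1.06017
κ = 2ρ / |p|² = 2×0.51776 / 1.06017 = 0.97674
θ = 2·atan2(ρ, z) = 2·atan2(0.51776, 0.890) = 1.05379 rad
ℓ = θ/κ = 1.05379/0.97674 = 1.07888

0.9767 78.30 1.0789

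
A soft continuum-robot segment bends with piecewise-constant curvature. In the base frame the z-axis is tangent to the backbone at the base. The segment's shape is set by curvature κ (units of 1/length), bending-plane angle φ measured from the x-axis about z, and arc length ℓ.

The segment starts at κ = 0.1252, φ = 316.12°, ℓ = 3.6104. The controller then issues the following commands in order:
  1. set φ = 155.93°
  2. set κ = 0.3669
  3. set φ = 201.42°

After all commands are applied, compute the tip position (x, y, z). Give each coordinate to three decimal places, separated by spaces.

initial: κ=0.1252, φ=316.12°, ℓ=3.6104
cmd 1: set φ=155.93° → (κ,φ,ℓ)=(0.1252,155.93°,3.6104) → tip=(-0.7324,0.3272,3.4887)
cmd 2: set κ=0.3669 → (κ,φ,ℓ)=(0.3669,155.93°,3.6104) → tip=(-1.8822,0.8408,2.6434)
cmd 3: set φ=201.42° → (κ,φ,ℓ)=(0.3669,201.42°,3.6104) → tip=(-1.9190,-0.7528,2.6434)

-1.919 -0.753 2.643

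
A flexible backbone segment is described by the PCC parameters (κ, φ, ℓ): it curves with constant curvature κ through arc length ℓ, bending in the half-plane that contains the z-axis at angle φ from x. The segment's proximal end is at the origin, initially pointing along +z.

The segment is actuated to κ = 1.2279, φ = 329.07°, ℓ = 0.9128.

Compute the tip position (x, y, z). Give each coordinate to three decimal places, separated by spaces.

0.395 -0.237 0.733

θ = κ·ℓ = 1.2279 × 0.9128 = 1.12083 rad
ρ = (1 − cos θ)/κ = (1 − 0.43494)/1.2279 = 0.46019
z = sin θ / κ = 0.90046/1.2279 = 0.73333
x = ρ cos φ = 0.46019 × cos(329.07°) = 0.39475
y = ρ sin φ = 0.46019 × sin(329.07°) = -0.23653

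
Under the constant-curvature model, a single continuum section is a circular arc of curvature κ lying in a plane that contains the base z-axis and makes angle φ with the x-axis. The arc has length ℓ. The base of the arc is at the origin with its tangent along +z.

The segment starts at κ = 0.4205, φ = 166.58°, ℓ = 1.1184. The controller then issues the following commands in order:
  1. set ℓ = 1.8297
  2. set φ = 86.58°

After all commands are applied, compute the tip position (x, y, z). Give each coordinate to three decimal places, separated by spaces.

initial: κ=0.4205, φ=166.58°, ℓ=1.1184
cmd 1: set ℓ=1.8297 → (κ,φ,ℓ)=(0.4205,166.58°,1.8297) → tip=(-0.6515,0.1555,1.6545)
cmd 2: set φ=86.58° → (κ,φ,ℓ)=(0.4205,86.58°,1.8297) → tip=(0.0400,0.6686,1.6545)

0.040 0.669 1.654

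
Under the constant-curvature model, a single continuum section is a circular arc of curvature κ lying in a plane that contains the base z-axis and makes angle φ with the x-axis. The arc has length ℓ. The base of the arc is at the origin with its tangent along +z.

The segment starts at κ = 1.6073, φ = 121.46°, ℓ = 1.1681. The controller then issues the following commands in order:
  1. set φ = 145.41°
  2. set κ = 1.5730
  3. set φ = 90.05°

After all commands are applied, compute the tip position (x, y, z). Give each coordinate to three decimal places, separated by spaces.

initial: κ=1.6073, φ=121.46°, ℓ=1.1681
cmd 1: set φ=145.41° → (κ,φ,ℓ)=(1.6073,145.41°,1.1681) → tip=(-0.6668,0.4598,0.5931)
cmd 2: set κ=1.5730 → (κ,φ,ℓ)=(1.5730,145.41°,1.1681) → tip=(-0.6612,0.4560,0.6133)
cmd 3: set φ=90.05° → (κ,φ,ℓ)=(1.5730,90.05°,1.1681) → tip=(-0.0007,0.8032,0.6133)

-0.001 0.803 0.613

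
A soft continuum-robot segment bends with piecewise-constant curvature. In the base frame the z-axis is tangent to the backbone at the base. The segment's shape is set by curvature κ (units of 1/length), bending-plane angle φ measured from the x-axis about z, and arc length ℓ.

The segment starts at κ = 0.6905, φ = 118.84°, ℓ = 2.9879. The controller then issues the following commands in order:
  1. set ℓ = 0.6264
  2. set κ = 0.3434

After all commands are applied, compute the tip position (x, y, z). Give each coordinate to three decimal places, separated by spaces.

-0.032 0.059 0.622

initial: κ=0.6905, φ=118.84°, ℓ=2.9879
cmd 1: set ℓ=0.6264 → (κ,φ,ℓ)=(0.6905,118.84°,0.6264) → tip=(-0.0643,0.1168,0.6071)
cmd 2: set κ=0.3434 → (κ,φ,ℓ)=(0.3434,118.84°,0.6264) → tip=(-0.0324,0.0588,0.6216)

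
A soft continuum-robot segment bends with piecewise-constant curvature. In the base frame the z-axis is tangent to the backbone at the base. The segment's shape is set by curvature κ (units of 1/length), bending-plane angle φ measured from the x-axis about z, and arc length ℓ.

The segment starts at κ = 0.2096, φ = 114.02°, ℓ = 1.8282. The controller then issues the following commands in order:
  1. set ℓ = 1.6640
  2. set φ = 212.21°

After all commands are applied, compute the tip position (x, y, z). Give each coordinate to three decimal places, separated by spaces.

-0.243 -0.153 1.630

initial: κ=0.2096, φ=114.02°, ℓ=1.8282
cmd 1: set ℓ=1.6640 → (κ,φ,ℓ)=(0.2096,114.02°,1.6640) → tip=(-0.1169,0.2624,1.6305)
cmd 2: set φ=212.21° → (κ,φ,ℓ)=(0.2096,212.21°,1.6640) → tip=(-0.2430,-0.1531,1.6305)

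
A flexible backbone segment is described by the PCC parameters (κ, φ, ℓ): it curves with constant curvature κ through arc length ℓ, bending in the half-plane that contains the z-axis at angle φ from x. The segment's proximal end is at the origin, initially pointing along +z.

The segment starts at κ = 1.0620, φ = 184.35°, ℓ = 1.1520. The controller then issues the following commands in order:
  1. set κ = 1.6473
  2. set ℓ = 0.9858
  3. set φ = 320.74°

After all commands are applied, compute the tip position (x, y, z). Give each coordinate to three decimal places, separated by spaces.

initial: κ=1.0620, φ=184.35°, ℓ=1.1520
cmd 1: set κ=1.6473 → (κ,φ,ℓ)=(1.6473,184.35°,1.1520) → tip=(-0.7997,-0.0608,0.5749)
cmd 2: set ℓ=0.9858 → (κ,φ,ℓ)=(1.6473,184.35°,0.9858) → tip=(-0.6374,-0.0485,0.6062)
cmd 3: set φ=320.74° → (κ,φ,ℓ)=(1.6473,320.74°,0.9858) → tip=(0.4950,-0.4046,0.6062)

0.495 -0.405 0.606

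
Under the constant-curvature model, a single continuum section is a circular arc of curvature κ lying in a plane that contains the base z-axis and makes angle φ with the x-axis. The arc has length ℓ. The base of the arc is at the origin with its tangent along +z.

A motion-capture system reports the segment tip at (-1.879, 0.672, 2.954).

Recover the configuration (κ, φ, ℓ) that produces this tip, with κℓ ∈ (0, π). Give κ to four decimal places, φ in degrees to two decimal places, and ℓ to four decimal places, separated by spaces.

0.3141 160.32 3.7836

ρ = √(x²+y²) = √(-1.879² + 0.672²) = 1.99555
φ = atan2(y, x) mod 360° = atan2(0.672, -1.879) = 160.3211°
|p|² = ρ² + z² = 1.99555² + 2.954² = 12.70834
κ = 2ρ / |p|² = 2×1.99555 / 12.70834 = 0.31405
θ = 2·atan2(ρ, z) = 2·atan2(1.99555, 2.954) = 1.18824 rad
ℓ = θ/κ = 1.18824/0.31405 = 3.78357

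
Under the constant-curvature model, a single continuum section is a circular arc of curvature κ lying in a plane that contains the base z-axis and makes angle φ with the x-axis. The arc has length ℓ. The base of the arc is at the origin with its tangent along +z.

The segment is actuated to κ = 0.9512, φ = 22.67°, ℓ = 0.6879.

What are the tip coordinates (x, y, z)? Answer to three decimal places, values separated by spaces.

0.200 0.084 0.640

θ = κ·ℓ = 0.9512 × 0.6879 = 0.65433 rad
ρ = (1 − cos θ)/κ = (1 − 0.79346)/0.9512 = 0.21714
z = sin θ / κ = 0.60863/0.9512 = 0.63985
x = ρ cos φ = 0.21714 × cos(22.67°) = 0.20036
y = ρ sin φ = 0.21714 × sin(22.67°) = 0.08369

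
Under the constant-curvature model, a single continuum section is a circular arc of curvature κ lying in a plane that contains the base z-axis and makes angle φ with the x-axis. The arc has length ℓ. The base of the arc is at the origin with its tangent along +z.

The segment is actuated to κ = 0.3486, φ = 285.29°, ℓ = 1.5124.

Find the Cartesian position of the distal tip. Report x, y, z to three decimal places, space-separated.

θ = κ·ℓ = 0.3486 × 1.5124 = 0.52722 rad
ρ = (1 − cos θ)/κ = (1 − 0.86421)/0.3486 = 0.38954
z = sin θ / κ = 0.50314/0.3486 = 1.44330
x = ρ cos φ = 0.38954 × cos(285.29°) = 0.10272
y = ρ sin φ = 0.38954 × sin(285.29°) = -0.37575

0.103 -0.376 1.443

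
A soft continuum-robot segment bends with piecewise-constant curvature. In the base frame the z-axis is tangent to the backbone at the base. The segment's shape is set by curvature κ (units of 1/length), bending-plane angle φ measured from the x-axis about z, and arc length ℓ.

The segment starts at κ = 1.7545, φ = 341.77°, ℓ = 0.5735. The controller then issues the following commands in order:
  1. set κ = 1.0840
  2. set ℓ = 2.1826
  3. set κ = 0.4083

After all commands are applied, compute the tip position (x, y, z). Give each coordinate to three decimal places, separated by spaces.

initial: κ=1.7545, φ=341.77°, ℓ=0.5735
cmd 1: set κ=1.0840 → (κ,φ,ℓ)=(1.0840,341.77°,0.5735) → tip=(0.1639,-0.0540,0.5373)
cmd 2: set ℓ=2.1826 → (κ,φ,ℓ)=(1.0840,341.77°,2.1826) → tip=(1.5018,-0.4946,0.6459)
cmd 3: set κ=0.4083 → (κ,φ,ℓ)=(0.4083,341.77°,2.1826) → tip=(0.8642,-0.2846,1.9050)

0.864 -0.285 1.905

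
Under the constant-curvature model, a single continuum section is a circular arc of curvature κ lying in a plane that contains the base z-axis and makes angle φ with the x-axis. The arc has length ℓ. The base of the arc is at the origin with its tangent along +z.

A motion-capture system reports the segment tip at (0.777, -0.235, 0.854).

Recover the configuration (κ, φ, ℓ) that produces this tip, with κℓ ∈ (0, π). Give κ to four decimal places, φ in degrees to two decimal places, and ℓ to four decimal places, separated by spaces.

ρ = √(x²+y²) = √(0.777² + -0.235²) = 0.81176
φ = atan2(y, x) mod 360° = atan2(-0.235, 0.777) = 343.1723°
|p|² = ρ² + z² = 0.81176² + 0.854² = 1.38827
κ = 2ρ / |p|² = 2×0.81176 / 1.38827 = 1.16946
θ = 2·atan2(ρ, z) = 2·atan2(0.81176, 0.854) = 1.52009 rad
ℓ = θ/κ = 1.52009/1.16946 = 1.29983

1.1695 343.17 1.2998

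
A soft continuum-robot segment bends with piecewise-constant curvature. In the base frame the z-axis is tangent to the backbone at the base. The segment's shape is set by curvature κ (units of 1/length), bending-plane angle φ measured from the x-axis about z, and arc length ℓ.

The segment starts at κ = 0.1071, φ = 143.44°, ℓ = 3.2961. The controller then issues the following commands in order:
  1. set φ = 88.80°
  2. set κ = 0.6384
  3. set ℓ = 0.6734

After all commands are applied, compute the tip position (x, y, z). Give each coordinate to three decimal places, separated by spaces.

initial: κ=0.1071, φ=143.44°, ℓ=3.2961
cmd 1: set φ=88.80° → (κ,φ,ℓ)=(0.1071,88.80°,3.2961) → tip=(0.0121,0.5756,3.2281)
cmd 2: set κ=0.6384 → (κ,φ,ℓ)=(0.6384,88.80°,3.2961) → tip=(0.0495,2.3624,1.3488)
cmd 3: set ℓ=0.6734 → (κ,φ,ℓ)=(0.6384,88.80°,0.6734) → tip=(0.0030,0.1425,0.6528)

0.003 0.143 0.653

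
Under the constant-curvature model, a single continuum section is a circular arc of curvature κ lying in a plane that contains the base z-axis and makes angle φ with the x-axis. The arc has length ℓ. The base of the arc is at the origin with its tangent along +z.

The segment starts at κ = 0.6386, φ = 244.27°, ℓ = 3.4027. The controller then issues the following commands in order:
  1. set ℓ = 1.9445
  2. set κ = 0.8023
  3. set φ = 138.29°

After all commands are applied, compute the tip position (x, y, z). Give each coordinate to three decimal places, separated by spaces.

-0.920 0.820 1.246

initial: κ=0.6386, φ=244.27°, ℓ=3.4027
cmd 1: set ℓ=1.9445 → (κ,φ,ℓ)=(0.6386,244.27°,1.9445) → tip=(-0.4601,-0.9548,1.4819)
cmd 2: set κ=0.8023 → (κ,φ,ℓ)=(0.8023,244.27°,1.9445) → tip=(-0.5353,-1.1108,1.2463)
cmd 3: set φ=138.29° → (κ,φ,ℓ)=(0.8023,138.29°,1.9445) → tip=(-0.9205,0.8204,1.2463)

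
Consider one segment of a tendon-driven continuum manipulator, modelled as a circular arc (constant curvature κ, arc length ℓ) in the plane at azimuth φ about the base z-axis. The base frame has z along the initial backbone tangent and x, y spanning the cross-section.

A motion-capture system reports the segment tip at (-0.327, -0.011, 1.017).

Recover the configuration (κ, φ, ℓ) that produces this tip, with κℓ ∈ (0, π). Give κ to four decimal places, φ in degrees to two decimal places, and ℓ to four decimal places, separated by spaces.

0.5733 181.93 1.0858

ρ = √(x²+y²) = √(-0.327² + -0.011²) = 0.32718
φ = atan2(y, x) mod 360° = atan2(-0.011, -0.327) = 181.9267°
|p|² = ρ² + z² = 0.32718² + 1.017² = 1.14134
κ = 2ρ / |p|² = 2×0.32718 / 1.14134 = 0.57334
θ = 2·atan2(ρ, z) = 2·atan2(0.32718, 1.017) = 0.62252 rad
ℓ = θ/κ = 0.62252/0.57334 = 1.08578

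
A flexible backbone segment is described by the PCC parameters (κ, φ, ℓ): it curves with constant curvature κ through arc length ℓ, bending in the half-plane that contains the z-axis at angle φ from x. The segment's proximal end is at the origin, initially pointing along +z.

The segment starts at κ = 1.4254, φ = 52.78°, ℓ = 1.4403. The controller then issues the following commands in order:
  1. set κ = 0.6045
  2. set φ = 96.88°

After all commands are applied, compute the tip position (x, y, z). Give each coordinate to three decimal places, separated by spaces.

-0.070 0.584 1.265

initial: κ=1.4254, φ=52.78°, ℓ=1.4403
cmd 1: set κ=0.6045 → (κ,φ,ℓ)=(0.6045,52.78°,1.4403) → tip=(0.3559,0.4685,1.2651)
cmd 2: set φ=96.88° → (κ,φ,ℓ)=(0.6045,96.88°,1.4403) → tip=(-0.0705,0.5841,1.2651)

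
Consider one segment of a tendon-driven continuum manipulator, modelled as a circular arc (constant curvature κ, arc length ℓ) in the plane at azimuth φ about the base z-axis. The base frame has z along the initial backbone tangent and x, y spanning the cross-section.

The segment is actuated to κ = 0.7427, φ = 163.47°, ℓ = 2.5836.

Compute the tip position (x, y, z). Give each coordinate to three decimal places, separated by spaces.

-1.731 0.514 1.266

θ = κ·ℓ = 0.7427 × 2.5836 = 1.91884 rad
ρ = (1 − cos θ)/κ = (1 − -0.34106)/0.7427 = 1.80565
z = sin θ / κ = 0.94004/0.7427 = 1.26571
x = ρ cos φ = 1.80565 × cos(163.47°) = -1.73103
y = ρ sin φ = 1.80565 × sin(163.47°) = 0.51374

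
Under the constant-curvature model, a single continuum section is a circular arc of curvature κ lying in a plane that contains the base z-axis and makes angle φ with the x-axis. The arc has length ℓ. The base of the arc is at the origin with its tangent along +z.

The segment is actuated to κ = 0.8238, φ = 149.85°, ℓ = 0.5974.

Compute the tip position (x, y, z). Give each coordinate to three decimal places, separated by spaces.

-0.125 0.072 0.574

θ = κ·ℓ = 0.8238 × 0.5974 = 0.49214 rad
ρ = (1 − cos θ)/κ = (1 − 0.88132)/0.8238 = 0.14406
z = sin θ / κ = 0.47251/0.8238 = 0.57358
x = ρ cos φ = 0.14406 × cos(149.85°) = -0.12457
y = ρ sin φ = 0.14406 × sin(149.85°) = 0.07236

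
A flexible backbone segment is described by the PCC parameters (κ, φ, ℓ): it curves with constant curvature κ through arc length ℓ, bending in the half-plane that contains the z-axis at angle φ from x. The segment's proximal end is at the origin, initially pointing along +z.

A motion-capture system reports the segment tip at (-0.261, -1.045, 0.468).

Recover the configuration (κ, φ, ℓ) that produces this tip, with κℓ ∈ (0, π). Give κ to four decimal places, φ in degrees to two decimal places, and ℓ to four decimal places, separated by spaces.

1.5620 255.98 1.4865

ρ = √(x²+y²) = √(-0.261² + -1.045²) = 1.07710
φ = atan2(y, x) mod 360° = atan2(-1.045, -0.261) = 255.9767°
|p|² = ρ² + z² = 1.07710² + 0.468² = 1.37917
κ = 2ρ / |p|² = 2×1.07710 / 1.37917 = 1.56195
θ = 2·atan2(ρ, z) = 2·atan2(1.07710, 0.468) = 2.32181 rad
ℓ = θ/κ = 2.32181/1.56195 = 1.48648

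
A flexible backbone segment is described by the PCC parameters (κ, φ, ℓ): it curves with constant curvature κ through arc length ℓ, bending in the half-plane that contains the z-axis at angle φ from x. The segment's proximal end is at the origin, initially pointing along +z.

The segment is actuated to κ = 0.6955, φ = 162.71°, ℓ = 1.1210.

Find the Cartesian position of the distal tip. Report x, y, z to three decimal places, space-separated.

-0.397 0.123 1.011

θ = κ·ℓ = 0.6955 × 1.1210 = 0.77966 rad
ρ = (1 − cos θ)/κ = (1 − 0.71116)/0.6955 = 0.41530
z = sin θ / κ = 0.70303/0.6955 = 1.01083
x = ρ cos φ = 0.41530 × cos(162.71°) = -0.39654
y = ρ sin φ = 0.41530 × sin(162.71°) = 0.12343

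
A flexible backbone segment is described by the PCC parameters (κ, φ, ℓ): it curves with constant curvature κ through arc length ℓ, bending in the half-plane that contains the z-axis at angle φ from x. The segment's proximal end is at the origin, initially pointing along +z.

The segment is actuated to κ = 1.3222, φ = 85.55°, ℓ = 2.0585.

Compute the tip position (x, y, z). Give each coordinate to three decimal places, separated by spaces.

0.112 1.443 0.308

θ = κ·ℓ = 1.3222 × 2.0585 = 2.72175 rad
ρ = (1 − cos θ)/κ = (1 − -0.91315)/1.3222 = 1.44695
z = sin θ / κ = 0.40762/1.3222 = 0.30829
x = ρ cos φ = 1.44695 × cos(85.55°) = 0.11227
y = ρ sin φ = 1.44695 × sin(85.55°) = 1.44258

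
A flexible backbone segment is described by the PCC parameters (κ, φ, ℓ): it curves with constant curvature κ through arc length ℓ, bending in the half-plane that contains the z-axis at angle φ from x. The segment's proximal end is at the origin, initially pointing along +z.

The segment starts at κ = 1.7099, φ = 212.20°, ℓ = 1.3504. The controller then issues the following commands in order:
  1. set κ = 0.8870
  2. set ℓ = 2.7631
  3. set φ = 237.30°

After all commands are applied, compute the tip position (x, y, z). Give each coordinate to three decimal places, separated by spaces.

initial: κ=1.7099, φ=212.20°, ℓ=1.3504
cmd 1: set κ=0.8870 → (κ,φ,ℓ)=(0.8870,212.20°,1.3504) → tip=(-0.6064,-0.3818,1.0499)
cmd 2: set ℓ=2.7631 → (κ,φ,ℓ)=(0.8870,212.20°,2.7631) → tip=(-1.6893,-1.0638,0.7183)
cmd 3: set φ=237.30° → (κ,φ,ℓ)=(0.8870,237.30°,2.7631) → tip=(-1.0785,-1.6800,0.7183)

-1.079 -1.680 0.718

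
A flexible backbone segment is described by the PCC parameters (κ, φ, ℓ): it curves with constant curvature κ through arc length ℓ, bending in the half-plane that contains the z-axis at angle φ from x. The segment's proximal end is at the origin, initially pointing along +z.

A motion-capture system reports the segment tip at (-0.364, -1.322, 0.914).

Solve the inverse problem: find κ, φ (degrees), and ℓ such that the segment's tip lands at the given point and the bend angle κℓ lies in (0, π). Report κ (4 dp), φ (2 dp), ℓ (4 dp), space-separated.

ρ = √(x²+y²) = √(-0.364² + -1.322²) = 1.37120
φ = atan2(y, x) mod 360° = atan2(-1.322, -0.364) = 254.6056°
|p|² = ρ² + z² = 1.37120² + 0.914² = 2.71558
κ = 2ρ / |p|² = 2×1.37120 / 2.71558 = 1.00988
θ = 2·atan2(ρ, z) = 2·atan2(1.37120, 0.914) = 1.96572 rad
ℓ = θ/κ = 1.96572/1.00988 = 1.94650

1.0099 254.61 1.9465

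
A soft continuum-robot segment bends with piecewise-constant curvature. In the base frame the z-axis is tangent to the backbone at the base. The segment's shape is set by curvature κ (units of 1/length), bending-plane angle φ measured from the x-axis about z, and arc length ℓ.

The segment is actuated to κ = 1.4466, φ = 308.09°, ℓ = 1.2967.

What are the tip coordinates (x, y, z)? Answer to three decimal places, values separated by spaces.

θ = κ·ℓ = 1.4466 × 1.2967 = 1.87581 rad
ρ = (1 − cos θ)/κ = (1 − -0.30030)/1.4466 = 0.89887
z = sin θ / κ = 0.95384/1.4466 = 0.65937
x = ρ cos φ = 0.89887 × cos(308.09°) = 0.55451
y = ρ sin φ = 0.89887 × sin(308.09°) = -0.70745

0.555 -0.707 0.659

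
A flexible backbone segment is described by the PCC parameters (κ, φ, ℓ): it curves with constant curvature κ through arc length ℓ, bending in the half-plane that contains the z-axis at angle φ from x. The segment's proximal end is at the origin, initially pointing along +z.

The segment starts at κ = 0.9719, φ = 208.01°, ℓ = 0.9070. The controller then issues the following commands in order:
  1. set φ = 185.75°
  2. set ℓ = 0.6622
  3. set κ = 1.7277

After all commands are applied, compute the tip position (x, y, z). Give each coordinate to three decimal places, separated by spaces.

initial: κ=0.9719, φ=208.01°, ℓ=0.9070
cmd 1: set φ=185.75° → (κ,φ,ℓ)=(0.9719,185.75°,0.9070) → tip=(-0.3727,-0.0375,0.7940)
cmd 2: set ℓ=0.6622 → (κ,φ,ℓ)=(0.9719,185.75°,0.6622) → tip=(-0.2048,-0.0206,0.6174)
cmd 3: set κ=1.7277 → (κ,φ,ℓ)=(1.7277,185.75°,0.6622) → tip=(-0.3375,-0.0340,0.5269)

-0.338 -0.034 0.527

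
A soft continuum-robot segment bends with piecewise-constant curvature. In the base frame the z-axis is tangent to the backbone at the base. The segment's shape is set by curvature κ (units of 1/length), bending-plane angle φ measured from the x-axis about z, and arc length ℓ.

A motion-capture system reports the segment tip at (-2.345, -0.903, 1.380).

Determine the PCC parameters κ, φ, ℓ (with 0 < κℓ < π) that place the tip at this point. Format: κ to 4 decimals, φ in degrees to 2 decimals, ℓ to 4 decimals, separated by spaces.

0.6115 201.06 3.4950

ρ = √(x²+y²) = √(-2.345² + -0.903²) = 2.51285
φ = atan2(y, x) mod 360° = atan2(-0.903, -2.345) = 201.0604°
|p|² = ρ² + z² = 2.51285² + 1.380² = 8.21883
κ = 2ρ / |p|² = 2×2.51285 / 8.21883 = 0.61149
θ = 2·atan2(ρ, z) = 2·atan2(2.51285, 1.380) = 2.13717 rad
ℓ = θ/κ = 2.13717/0.61149 = 3.49504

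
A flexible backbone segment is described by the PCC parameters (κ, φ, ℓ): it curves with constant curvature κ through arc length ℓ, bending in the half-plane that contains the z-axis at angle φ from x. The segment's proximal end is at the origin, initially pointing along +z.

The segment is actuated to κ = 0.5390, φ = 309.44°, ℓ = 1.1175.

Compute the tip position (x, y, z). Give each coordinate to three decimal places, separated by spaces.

0.207 -0.252 1.051

θ = κ·ℓ = 0.5390 × 1.1175 = 0.60233 rad
ρ = (1 − cos θ)/κ = (1 − 0.82402)/0.5390 = 0.32650
z = sin θ / κ = 0.56657/0.5390 = 1.05114
x = ρ cos φ = 0.32650 × cos(309.44°) = 0.20742
y = ρ sin φ = 0.32650 × sin(309.44°) = -0.25215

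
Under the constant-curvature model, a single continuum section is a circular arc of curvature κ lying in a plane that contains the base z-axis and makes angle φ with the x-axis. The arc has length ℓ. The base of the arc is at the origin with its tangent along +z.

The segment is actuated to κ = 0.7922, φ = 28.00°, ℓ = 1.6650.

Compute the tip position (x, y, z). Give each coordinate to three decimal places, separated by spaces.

0.837 0.445 1.223

θ = κ·ℓ = 0.7922 × 1.6650 = 1.31901 rad
ρ = (1 − cos θ)/κ = (1 − 0.24913)/0.7922 = 0.94783
z = sin θ / κ = 0.96847/0.7922 = 1.22251
x = ρ cos φ = 0.94783 × cos(28.00°) = 0.83688
y = ρ sin φ = 0.94783 × sin(28.00°) = 0.44498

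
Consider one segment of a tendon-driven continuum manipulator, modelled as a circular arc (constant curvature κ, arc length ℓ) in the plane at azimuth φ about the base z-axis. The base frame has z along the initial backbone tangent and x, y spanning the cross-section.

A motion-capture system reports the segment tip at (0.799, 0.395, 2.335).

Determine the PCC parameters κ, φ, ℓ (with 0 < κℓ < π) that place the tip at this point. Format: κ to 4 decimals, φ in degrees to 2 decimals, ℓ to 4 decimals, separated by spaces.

0.2854 26.31 2.5556

ρ = √(x²+y²) = √(0.799² + 0.395²) = 0.89131
φ = atan2(y, x) mod 360° = atan2(0.395, 0.799) = 26.3063°
|p|² = ρ² + z² = 0.89131² + 2.335² = 6.24665
κ = 2ρ / |p|² = 2×0.89131 / 6.24665 = 0.28537
θ = 2·atan2(ρ, z) = 2·atan2(0.89131, 2.335) = 0.72929 rad
ℓ = θ/κ = 0.72929/0.28537 = 2.55559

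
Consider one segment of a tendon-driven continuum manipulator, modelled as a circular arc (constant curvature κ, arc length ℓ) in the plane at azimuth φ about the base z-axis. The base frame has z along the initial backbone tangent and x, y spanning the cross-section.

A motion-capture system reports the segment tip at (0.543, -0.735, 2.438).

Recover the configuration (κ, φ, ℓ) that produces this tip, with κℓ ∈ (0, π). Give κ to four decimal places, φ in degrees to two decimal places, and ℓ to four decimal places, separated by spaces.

ρ = √(x²+y²) = √(0.543² + -0.735²) = 0.91382
φ = atan2(y, x) mod 360° = atan2(-0.735, 0.543) = 306.4561°
|p|² = ρ² + z² = 0.91382² + 2.438² = 6.77892
κ = 2ρ / |p|² = 2×0.91382 / 6.77892 = 0.26961
θ = 2·atan2(ρ, z) = 2·atan2(0.91382, 2.438) = 0.71723 rad
ℓ = θ/κ = 0.71723/0.26961 = 2.66029

0.2696 306.46 2.6603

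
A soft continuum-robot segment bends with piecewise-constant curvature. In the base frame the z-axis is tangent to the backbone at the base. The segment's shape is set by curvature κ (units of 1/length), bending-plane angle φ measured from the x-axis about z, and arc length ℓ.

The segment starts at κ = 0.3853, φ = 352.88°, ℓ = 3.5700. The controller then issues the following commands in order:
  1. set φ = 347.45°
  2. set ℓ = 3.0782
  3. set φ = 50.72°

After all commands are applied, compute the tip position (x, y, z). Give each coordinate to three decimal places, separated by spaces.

1.026 1.255 2.406

initial: κ=0.3853, φ=352.88°, ℓ=3.5700
cmd 1: set φ=347.45° → (κ,φ,ℓ)=(0.3853,347.45°,3.5700) → tip=(2.0418,-0.4545,2.5461)
cmd 2: set ℓ=3.0782 → (κ,φ,ℓ)=(0.3853,347.45°,3.0782) → tip=(1.5825,-0.3523,2.4056)
cmd 3: set φ=50.72° → (κ,φ,ℓ)=(0.3853,50.72°,3.0782) → tip=(1.0264,1.2549,2.4056)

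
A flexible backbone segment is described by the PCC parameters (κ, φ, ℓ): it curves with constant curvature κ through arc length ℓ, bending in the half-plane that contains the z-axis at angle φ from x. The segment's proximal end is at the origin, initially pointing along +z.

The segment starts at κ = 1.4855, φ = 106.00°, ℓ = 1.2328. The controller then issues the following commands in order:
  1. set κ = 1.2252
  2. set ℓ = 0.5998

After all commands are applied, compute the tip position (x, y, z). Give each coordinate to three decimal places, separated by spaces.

initial: κ=1.4855, φ=106.00°, ℓ=1.2328
cmd 1: set κ=1.2252 → (κ,φ,ℓ)=(1.2252,106.00°,1.2328) → tip=(-0.2114,0.7372,0.8147)
cmd 2: set ℓ=0.5998 → (κ,φ,ℓ)=(1.2252,106.00°,0.5998) → tip=(-0.0581,0.2025,0.5473)

-0.058 0.202 0.547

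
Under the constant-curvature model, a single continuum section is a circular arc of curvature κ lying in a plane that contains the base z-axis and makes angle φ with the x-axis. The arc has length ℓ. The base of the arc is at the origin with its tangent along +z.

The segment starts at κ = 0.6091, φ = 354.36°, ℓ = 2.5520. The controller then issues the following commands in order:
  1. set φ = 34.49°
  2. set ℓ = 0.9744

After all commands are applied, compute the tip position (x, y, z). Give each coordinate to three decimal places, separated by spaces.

0.231 0.159 0.918

initial: κ=0.6091, φ=354.36°, ℓ=2.5520
cmd 1: set φ=34.49° → (κ,φ,ℓ)=(0.6091,34.49°,2.5520) → tip=(1.3310,0.9144,1.6415)
cmd 2: set ℓ=0.9744 → (κ,φ,ℓ)=(0.6091,34.49°,0.9744) → tip=(0.2314,0.1590,0.9182)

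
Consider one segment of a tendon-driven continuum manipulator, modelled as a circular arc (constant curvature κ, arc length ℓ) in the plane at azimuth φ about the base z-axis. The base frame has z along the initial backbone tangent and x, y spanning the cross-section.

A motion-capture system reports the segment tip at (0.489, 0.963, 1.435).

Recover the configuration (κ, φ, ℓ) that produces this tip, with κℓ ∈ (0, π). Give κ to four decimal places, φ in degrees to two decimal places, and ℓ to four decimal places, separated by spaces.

0.6696 63.08 1.9270

ρ = √(x²+y²) = √(0.489² + 0.963²) = 1.08004
φ = atan2(y, x) mod 360° = atan2(0.963, 0.489) = 63.0791°
|p|² = ρ² + z² = 1.08004² + 1.435² = 3.22572
κ = 2ρ / |p|² = 2×1.08004 / 3.22572 = 0.66964
θ = 2·atan2(ρ, z) = 2·atan2(1.08004, 1.435) = 1.29038 rad
ℓ = θ/κ = 1.29038/0.66964 = 1.92696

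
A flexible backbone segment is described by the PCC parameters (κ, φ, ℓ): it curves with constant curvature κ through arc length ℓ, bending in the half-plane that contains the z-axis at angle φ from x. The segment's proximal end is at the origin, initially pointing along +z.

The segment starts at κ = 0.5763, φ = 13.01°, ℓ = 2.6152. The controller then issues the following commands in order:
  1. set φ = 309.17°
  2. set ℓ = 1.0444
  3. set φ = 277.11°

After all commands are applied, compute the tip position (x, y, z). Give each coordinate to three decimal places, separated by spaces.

initial: κ=0.5763, φ=13.01°, ℓ=2.6152
cmd 1: set φ=309.17° → (κ,φ,ℓ)=(0.5763,309.17°,2.6152) → tip=(1.0263,-1.2597,1.7317)
cmd 2: set ℓ=1.0444 → (κ,φ,ℓ)=(0.5763,309.17°,1.0444) → tip=(0.1926,-0.2364,0.9825)
cmd 3: set φ=277.11° → (κ,φ,ℓ)=(0.5763,277.11°,1.0444) → tip=(0.0377,-0.3026,0.9825)

0.038 -0.303 0.982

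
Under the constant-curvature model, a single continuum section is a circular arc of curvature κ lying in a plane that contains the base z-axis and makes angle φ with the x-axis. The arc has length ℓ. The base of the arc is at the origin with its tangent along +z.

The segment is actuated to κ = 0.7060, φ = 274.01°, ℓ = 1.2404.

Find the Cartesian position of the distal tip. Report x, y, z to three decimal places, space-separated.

0.036 -0.508 1.088

θ = κ·ℓ = 0.7060 × 1.2404 = 0.87572 rad
ρ = (1 − cos θ)/κ = (1 − 0.64044)/0.7060 = 0.50929
z = sin θ / κ = 0.76801/0.7060 = 1.08783
x = ρ cos φ = 0.50929 × cos(274.01°) = 0.03561
y = ρ sin φ = 0.50929 × sin(274.01°) = -0.50804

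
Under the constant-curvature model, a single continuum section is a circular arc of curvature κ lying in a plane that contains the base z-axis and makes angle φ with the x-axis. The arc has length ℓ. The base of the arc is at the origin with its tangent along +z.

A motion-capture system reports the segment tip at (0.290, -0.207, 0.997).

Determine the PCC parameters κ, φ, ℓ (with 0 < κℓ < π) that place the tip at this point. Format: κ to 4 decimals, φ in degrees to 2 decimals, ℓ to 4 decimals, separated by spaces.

ρ = √(x²+y²) = √(0.290² + -0.207²) = 0.35630
φ = atan2(y, x) mod 360° = atan2(-0.207, 0.290) = 324.4810°
|p|² = ρ² + z² = 0.35630² + 0.997² = 1.12096
κ = 2ρ / |p|² = 2×0.35630 / 1.12096 = 0.63570
θ = 2·atan2(ρ, z) = 2·atan2(0.35630, 0.997) = 0.68645 rad
ℓ = θ/κ = 0.68645/0.63570 = 1.07983

0.6357 324.48 1.0798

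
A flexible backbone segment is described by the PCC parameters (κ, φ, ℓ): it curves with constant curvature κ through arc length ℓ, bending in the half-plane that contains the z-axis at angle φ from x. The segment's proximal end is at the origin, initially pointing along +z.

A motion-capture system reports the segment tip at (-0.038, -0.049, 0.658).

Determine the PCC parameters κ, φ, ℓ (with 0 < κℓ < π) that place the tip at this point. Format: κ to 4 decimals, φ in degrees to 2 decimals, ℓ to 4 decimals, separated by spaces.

ρ = √(x²+y²) = √(-0.038² + -0.049²) = 0.06201
φ = atan2(y, x) mod 360° = atan2(-0.049, -0.038) = 232.2061°
|p|² = ρ² + z² = 0.06201² + 0.658² = 0.43681
κ = 2ρ / |p|² = 2×0.06201 / 0.43681 = 0.28391
θ = 2·atan2(ρ, z) = 2·atan2(0.06201, 0.658) = 0.18792 rad
ℓ = θ/κ = 0.18792/0.28391 = 0.66189

0.2839 232.21 0.6619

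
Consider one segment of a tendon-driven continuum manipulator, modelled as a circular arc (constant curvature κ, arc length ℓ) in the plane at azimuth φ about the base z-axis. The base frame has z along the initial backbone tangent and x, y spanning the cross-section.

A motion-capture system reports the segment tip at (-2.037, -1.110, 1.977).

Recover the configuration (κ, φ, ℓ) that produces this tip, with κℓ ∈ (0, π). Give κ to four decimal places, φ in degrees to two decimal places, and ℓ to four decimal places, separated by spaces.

ρ = √(x²+y²) = √(-2.037² + -1.110²) = 2.31980
φ = atan2(y, x) mod 360° = atan2(-1.110, -2.037) = 208.5868°
|p|² = ρ² + z² = 2.31980² + 1.977² = 9.29000
κ = 2ρ / |p|² = 2×2.31980 / 9.29000 = 0.49942
θ = 2·atan2(ρ, z) = 2·atan2(2.31980, 1.977) = 1.73002 rad
ℓ = θ/κ = 1.73002/0.49942 = 3.46407

0.4994 208.59 3.4641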